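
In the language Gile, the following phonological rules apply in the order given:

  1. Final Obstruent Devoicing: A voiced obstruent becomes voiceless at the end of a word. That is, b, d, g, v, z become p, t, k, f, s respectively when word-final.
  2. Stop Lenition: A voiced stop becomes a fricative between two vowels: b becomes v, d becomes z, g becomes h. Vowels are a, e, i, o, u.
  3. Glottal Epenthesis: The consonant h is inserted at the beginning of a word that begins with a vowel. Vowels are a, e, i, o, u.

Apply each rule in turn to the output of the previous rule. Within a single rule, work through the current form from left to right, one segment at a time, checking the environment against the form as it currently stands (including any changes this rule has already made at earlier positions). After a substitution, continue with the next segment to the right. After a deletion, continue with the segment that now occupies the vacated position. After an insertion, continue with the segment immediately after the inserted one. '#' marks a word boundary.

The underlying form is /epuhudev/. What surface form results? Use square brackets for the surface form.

[hepuhuzef]

1 Final Obstruent Devoicing: [epuhudev] → [epuhudef]
2 Stop Lenition: [epuhudef] → [epuhuzef]
3 Glottal Epenthesis: [epuhuzef] → [hepuhuzef]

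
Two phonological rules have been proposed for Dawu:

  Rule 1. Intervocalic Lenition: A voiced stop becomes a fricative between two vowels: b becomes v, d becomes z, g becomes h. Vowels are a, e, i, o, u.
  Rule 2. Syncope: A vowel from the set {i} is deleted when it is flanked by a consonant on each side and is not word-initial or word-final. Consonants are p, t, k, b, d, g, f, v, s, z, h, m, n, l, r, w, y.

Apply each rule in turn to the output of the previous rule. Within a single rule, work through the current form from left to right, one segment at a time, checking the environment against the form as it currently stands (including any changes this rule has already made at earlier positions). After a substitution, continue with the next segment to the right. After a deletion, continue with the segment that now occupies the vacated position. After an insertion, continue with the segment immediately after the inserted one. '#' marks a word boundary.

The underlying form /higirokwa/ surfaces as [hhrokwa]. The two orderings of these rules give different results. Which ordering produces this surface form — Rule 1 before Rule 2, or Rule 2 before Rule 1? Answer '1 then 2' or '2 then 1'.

1 then 2

Order 1 then 2:
  1 Intervocalic Lenition: [higirokwa] → [hihirokwa]
  2 Syncope: [hihirokwa] → [hhrokwa]
  result: [hhrokwa]
Order 2 then 1:
  2 Syncope: [higirokwa] → [hgrokwa]
  1 Intervocalic Lenition: no change — [hgrokwa]
  result: [hgrokwa]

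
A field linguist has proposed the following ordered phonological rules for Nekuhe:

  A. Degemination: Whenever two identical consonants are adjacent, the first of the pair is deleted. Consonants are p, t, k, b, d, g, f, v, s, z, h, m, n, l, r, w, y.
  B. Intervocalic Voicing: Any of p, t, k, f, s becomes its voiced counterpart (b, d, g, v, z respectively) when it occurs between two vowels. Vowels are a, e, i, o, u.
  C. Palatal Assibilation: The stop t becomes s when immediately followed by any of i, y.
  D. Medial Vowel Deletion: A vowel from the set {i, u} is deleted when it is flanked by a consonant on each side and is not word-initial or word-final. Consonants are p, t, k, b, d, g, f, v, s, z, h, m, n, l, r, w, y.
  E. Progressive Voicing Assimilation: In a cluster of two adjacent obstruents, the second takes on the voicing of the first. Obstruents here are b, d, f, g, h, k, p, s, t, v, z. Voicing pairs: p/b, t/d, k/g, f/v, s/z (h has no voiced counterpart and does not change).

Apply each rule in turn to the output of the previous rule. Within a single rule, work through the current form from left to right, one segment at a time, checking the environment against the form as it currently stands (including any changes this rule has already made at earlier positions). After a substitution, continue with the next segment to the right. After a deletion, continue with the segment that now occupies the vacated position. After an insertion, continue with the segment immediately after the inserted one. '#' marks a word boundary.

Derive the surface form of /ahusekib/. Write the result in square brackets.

A Degemination: no change — [ahusekib]
B Intervocalic Voicing: [ahusekib] → [ahuzegib]
C Palatal Assibilation: no change — [ahuzegib]
D Medial Vowel Deletion: [ahuzegib] → [ahzegb]
E Progressive Voicing Assimilation: [ahzegb] → [ahsegb]

[ahsegb]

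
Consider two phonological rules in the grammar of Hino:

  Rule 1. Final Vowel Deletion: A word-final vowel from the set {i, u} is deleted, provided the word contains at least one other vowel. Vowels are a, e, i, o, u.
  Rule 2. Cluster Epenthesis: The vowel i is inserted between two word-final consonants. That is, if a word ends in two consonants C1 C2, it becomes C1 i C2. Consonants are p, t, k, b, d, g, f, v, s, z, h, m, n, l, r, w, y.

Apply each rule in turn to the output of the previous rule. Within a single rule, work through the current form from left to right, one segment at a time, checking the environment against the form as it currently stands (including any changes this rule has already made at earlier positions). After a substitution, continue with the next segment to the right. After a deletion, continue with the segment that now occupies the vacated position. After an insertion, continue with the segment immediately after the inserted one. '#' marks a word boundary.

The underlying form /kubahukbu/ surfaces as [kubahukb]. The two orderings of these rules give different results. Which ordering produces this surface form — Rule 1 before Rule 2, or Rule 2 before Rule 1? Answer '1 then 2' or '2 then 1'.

Order 1 then 2:
  1 Final Vowel Deletion: [kubahukbu] → [kubahukb]
  2 Cluster Epenthesis: [kubahukb] → [kubahukib]
  result: [kubahukib]
Order 2 then 1:
  2 Cluster Epenthesis: no change — [kubahukbu]
  1 Final Vowel Deletion: [kubahukbu] → [kubahukb]
  result: [kubahukb]

2 then 1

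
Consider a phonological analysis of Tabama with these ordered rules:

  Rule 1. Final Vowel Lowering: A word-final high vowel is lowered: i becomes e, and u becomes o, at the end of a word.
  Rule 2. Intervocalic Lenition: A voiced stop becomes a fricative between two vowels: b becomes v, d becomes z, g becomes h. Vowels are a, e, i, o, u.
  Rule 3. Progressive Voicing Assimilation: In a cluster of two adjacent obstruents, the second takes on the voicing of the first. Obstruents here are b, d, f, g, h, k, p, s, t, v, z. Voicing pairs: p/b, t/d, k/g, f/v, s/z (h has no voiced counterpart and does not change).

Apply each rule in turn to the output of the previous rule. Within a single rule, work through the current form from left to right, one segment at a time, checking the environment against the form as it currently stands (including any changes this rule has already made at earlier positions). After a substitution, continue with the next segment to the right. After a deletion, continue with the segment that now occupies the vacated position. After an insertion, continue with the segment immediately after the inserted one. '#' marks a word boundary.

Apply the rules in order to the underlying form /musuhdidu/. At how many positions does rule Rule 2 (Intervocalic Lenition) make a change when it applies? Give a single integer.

Rule 1 Final Vowel Lowering: [musuhdidu] → [musuhdido]
Rule 2 Intervocalic Lenition: [musuhdido] → [musuhdizo]
Rule 3 Progressive Voicing Assimilation: [musuhdizo] → [musuhtizo]
Rule Rule 2 changed 1 position(s).

1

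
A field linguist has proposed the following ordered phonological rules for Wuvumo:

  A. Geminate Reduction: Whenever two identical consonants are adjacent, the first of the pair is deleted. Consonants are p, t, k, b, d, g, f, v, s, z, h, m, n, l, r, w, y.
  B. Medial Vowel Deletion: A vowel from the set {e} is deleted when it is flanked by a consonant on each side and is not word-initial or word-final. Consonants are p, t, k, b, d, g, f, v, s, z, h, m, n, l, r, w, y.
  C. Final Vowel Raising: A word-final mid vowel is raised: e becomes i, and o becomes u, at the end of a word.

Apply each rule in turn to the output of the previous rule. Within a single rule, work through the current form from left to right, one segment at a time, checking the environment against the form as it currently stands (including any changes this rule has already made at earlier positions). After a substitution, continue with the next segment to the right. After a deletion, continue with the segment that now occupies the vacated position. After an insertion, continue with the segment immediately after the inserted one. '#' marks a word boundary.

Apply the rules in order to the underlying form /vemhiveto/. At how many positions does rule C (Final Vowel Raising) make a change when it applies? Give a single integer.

A Geminate Reduction: no change — [vemhiveto]
B Medial Vowel Deletion: [vemhiveto] → [vmhivto]
C Final Vowel Raising: [vmhivto] → [vmhivtu]
Rule C changed 1 position(s).

1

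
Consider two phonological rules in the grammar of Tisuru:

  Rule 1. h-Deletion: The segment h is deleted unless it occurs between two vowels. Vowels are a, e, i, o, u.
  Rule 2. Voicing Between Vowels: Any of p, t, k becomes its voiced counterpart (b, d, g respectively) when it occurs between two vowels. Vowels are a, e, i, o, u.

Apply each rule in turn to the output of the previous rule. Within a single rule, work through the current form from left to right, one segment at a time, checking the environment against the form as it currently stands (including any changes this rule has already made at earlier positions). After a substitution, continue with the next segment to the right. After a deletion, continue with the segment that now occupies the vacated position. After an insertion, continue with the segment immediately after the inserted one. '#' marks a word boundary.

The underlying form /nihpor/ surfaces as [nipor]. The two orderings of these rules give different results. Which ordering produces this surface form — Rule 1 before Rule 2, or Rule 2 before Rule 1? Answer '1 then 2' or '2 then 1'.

Order 1 then 2:
  1 h-Deletion: [nihpor] → [nipor]
  2 Voicing Between Vowels: [nipor] → [nibor]
  result: [nibor]
Order 2 then 1:
  2 Voicing Between Vowels: no change — [nihpor]
  1 h-Deletion: [nihpor] → [nipor]
  result: [nipor]

2 then 1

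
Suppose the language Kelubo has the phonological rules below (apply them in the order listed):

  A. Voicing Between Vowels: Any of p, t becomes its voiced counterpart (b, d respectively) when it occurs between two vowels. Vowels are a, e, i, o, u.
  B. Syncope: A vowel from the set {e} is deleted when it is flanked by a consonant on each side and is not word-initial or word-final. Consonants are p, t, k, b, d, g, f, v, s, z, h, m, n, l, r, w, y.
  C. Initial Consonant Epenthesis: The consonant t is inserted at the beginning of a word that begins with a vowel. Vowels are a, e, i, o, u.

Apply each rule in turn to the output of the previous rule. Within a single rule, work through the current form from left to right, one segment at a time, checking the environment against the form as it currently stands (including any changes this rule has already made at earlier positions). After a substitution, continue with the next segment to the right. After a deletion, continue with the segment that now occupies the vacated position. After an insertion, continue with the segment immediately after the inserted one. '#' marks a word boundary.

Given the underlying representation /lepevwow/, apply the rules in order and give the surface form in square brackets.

A Voicing Between Vowels: [lepevwow] → [lebevwow]
B Syncope: [lebevwow] → [lbvwow]
C Initial Consonant Epenthesis: no change — [lbvwow]

[lbvwow]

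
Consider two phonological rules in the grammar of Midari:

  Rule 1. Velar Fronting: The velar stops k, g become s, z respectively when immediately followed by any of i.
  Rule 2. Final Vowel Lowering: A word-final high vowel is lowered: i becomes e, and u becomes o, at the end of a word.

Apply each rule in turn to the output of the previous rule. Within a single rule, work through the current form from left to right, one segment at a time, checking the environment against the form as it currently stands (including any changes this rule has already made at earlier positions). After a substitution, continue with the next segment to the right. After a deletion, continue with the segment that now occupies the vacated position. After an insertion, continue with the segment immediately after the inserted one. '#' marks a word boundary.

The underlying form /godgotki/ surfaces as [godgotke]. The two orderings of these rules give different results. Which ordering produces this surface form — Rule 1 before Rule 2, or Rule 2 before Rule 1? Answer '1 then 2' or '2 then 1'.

2 then 1

Order 1 then 2:
  1 Velar Fronting: [godgotki] → [godgotsi]
  2 Final Vowel Lowering: [godgotsi] → [godgotse]
  result: [godgotse]
Order 2 then 1:
  2 Final Vowel Lowering: [godgotki] → [godgotke]
  1 Velar Fronting: no change — [godgotke]
  result: [godgotke]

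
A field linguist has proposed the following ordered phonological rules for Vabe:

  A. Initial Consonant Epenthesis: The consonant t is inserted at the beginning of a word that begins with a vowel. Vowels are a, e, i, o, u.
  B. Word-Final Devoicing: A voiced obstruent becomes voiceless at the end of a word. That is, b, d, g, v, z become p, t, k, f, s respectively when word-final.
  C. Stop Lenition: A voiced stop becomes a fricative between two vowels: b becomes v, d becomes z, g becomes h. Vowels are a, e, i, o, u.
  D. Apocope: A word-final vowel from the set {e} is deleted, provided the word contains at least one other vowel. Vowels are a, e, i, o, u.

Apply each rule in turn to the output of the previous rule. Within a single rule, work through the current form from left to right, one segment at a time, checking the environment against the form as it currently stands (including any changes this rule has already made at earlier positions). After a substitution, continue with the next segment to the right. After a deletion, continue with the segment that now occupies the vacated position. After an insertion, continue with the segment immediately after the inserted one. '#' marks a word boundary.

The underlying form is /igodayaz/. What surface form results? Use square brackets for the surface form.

[tihozayas]

A Initial Consonant Epenthesis: [igodayaz] → [tigodayaz]
B Word-Final Devoicing: [tigodayaz] → [tigodayas]
C Stop Lenition: [tigodayas] → [tihozayas]
D Apocope: no change — [tihozayas]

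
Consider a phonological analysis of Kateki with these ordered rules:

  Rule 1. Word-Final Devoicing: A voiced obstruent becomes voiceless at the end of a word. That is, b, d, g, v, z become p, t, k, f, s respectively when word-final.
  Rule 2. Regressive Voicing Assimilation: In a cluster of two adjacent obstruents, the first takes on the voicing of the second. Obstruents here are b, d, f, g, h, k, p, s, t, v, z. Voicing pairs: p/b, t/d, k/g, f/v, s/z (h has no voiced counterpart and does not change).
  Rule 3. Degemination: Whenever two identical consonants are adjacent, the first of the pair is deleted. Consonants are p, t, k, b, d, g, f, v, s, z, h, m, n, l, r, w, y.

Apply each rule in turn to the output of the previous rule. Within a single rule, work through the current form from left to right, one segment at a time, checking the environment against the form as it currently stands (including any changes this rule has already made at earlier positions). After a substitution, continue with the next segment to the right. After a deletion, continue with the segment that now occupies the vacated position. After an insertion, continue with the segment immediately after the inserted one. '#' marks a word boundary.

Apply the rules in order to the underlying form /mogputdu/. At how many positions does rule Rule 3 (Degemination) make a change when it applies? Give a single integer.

1

Rule 1 Word-Final Devoicing: no change — [mogputdu]
Rule 2 Regressive Voicing Assimilation: [mogputdu] → [mokpuddu]
Rule 3 Degemination: [mokpuddu] → [mokpudu]
Rule Rule 3 changed 1 position(s).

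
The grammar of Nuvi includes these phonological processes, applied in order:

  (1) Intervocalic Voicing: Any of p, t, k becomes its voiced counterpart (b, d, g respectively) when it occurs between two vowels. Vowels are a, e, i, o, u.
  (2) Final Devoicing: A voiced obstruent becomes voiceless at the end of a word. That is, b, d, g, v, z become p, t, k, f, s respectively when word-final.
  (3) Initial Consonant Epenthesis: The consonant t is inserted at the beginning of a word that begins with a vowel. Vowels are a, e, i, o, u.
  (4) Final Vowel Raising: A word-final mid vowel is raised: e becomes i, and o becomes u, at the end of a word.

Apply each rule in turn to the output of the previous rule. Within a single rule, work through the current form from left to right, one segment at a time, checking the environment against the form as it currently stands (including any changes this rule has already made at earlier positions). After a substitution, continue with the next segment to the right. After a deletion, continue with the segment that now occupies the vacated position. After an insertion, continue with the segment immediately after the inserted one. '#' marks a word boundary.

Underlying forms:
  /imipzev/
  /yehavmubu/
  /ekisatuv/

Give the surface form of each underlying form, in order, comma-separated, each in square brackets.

/imipzev/:
  (1) Intervocalic Voicing: no change — [imipzev]
  (2) Final Devoicing: [imipzev] → [imipzef]
  (3) Initial Consonant Epenthesis: [imipzef] → [timipzef]
  (4) Final Vowel Raising: no change — [timipzef]
/yehavmubu/:
  (1) Intervocalic Voicing: no change — [yehavmubu]
  (2) Final Devoicing: no change — [yehavmubu]
  (3) Initial Consonant Epenthesis: no change — [yehavmubu]
  (4) Final Vowel Raising: no change — [yehavmubu]
/ekisatuv/:
  (1) Intervocalic Voicing: [ekisatuv] → [egisaduv]
  (2) Final Devoicing: [egisaduv] → [egisaduf]
  (3) Initial Consonant Epenthesis: [egisaduf] → [tegisaduf]
  (4) Final Vowel Raising: no change — [tegisaduf]

[timipzef], [yehavmubu], [tegisaduf]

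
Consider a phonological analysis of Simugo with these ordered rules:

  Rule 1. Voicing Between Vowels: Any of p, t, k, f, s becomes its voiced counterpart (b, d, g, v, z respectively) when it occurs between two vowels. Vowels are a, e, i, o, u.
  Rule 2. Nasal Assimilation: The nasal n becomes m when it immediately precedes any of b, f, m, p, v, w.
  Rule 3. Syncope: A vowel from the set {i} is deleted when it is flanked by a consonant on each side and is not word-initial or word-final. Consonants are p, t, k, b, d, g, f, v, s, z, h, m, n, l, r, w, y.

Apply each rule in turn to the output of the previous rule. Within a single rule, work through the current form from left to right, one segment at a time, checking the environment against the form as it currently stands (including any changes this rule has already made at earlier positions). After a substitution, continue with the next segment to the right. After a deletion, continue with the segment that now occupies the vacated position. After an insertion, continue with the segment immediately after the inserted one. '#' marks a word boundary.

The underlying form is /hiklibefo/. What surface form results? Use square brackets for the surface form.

Rule 1 Voicing Between Vowels: [hiklibefo] → [hiklibevo]
Rule 2 Nasal Assimilation: no change — [hiklibevo]
Rule 3 Syncope: [hiklibevo] → [hklbevo]

[hklbevo]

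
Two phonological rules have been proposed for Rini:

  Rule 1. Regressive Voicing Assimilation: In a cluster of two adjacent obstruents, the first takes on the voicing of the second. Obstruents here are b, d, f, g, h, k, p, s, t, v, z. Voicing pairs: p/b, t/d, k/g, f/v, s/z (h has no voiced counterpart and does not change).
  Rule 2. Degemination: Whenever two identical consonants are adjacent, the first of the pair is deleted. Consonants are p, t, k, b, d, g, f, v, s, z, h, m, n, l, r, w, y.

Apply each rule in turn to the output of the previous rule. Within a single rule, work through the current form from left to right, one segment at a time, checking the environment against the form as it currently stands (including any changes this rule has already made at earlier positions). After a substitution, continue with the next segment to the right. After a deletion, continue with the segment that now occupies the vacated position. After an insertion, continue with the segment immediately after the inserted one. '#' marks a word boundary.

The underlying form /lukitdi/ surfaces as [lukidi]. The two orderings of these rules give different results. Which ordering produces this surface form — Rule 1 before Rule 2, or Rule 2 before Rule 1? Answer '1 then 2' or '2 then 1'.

1 then 2

Order 1 then 2:
  1 Regressive Voicing Assimilation: [lukitdi] → [lukiddi]
  2 Degemination: [lukiddi] → [lukidi]
  result: [lukidi]
Order 2 then 1:
  2 Degemination: no change — [lukitdi]
  1 Regressive Voicing Assimilation: [lukitdi] → [lukiddi]
  result: [lukiddi]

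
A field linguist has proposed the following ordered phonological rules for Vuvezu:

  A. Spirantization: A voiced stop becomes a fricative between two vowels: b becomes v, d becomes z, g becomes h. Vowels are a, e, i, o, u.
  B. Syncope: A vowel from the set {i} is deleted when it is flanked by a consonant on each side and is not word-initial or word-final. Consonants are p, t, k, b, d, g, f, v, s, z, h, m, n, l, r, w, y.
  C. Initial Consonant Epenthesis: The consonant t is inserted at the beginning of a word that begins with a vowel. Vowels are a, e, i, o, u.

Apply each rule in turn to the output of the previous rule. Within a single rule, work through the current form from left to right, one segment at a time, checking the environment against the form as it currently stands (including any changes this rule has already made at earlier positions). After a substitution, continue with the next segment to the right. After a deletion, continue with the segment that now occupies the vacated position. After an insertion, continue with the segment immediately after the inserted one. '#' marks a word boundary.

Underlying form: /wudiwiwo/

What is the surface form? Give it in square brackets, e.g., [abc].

A Spirantization: [wudiwiwo] → [wuziwiwo]
B Syncope: [wuziwiwo] → [wuzwwo]
C Initial Consonant Epenthesis: no change — [wuzwwo]

[wuzwwo]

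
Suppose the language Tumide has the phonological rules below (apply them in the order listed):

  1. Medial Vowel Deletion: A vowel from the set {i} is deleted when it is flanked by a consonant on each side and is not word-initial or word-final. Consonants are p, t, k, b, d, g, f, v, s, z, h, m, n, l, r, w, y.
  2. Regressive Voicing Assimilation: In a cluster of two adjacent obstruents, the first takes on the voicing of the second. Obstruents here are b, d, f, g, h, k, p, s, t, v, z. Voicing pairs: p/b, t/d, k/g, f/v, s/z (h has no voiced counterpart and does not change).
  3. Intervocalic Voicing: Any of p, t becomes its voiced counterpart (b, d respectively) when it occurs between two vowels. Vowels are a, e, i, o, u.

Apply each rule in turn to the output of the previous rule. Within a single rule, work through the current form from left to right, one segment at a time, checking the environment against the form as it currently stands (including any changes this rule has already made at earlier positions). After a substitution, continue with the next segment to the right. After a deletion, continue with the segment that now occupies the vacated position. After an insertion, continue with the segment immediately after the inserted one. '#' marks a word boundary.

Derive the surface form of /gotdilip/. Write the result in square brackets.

[goddlp]

1 Medial Vowel Deletion: [gotdilip] → [gotdlp]
2 Regressive Voicing Assimilation: [gotdlp] → [goddlp]
3 Intervocalic Voicing: no change — [goddlp]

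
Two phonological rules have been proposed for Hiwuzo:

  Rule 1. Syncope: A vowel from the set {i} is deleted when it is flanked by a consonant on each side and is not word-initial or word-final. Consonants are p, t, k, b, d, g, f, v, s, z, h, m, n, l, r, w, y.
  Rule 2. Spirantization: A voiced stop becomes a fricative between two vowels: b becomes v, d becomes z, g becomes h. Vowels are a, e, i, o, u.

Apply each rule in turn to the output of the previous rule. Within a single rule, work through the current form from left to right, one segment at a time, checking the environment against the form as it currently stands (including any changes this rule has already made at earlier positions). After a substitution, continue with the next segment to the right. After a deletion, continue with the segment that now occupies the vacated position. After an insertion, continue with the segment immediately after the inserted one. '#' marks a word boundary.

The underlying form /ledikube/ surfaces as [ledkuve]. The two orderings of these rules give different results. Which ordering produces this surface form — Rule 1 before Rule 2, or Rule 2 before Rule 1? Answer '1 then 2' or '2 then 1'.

1 then 2

Order 1 then 2:
  1 Syncope: [ledikube] → [ledkube]
  2 Spirantization: [ledkube] → [ledkuve]
  result: [ledkuve]
Order 2 then 1:
  2 Spirantization: [ledikube] → [lezikuve]
  1 Syncope: [lezikuve] → [lezkuve]
  result: [lezkuve]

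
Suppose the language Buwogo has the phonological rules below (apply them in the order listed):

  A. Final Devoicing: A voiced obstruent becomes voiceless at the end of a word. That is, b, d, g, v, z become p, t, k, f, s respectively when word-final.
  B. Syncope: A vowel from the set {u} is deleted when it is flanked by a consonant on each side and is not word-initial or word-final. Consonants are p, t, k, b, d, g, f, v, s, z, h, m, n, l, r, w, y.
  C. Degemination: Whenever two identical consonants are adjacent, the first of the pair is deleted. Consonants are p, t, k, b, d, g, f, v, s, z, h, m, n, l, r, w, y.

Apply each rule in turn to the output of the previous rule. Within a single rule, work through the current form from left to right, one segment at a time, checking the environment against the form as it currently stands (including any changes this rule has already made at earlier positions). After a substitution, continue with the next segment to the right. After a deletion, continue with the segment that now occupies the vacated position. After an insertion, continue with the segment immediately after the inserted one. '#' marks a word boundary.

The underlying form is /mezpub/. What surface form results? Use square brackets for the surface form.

[mezp]

A Final Devoicing: [mezpub] → [mezpup]
B Syncope: [mezpup] → [mezpp]
C Degemination: [mezpp] → [mezp]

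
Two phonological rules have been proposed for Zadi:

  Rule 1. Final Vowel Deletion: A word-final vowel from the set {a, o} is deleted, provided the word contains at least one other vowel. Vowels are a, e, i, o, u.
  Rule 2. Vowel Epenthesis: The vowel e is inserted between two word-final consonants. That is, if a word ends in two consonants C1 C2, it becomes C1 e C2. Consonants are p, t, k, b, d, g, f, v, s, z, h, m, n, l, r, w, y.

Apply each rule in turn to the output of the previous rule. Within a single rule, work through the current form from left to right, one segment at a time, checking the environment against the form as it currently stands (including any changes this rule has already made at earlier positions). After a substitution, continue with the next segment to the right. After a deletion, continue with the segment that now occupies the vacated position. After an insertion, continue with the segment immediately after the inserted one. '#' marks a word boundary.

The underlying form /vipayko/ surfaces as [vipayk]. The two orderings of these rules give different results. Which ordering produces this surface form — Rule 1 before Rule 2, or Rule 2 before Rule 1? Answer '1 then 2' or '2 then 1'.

Order 1 then 2:
  1 Final Vowel Deletion: [vipayko] → [vipayk]
  2 Vowel Epenthesis: [vipayk] → [vipayek]
  result: [vipayek]
Order 2 then 1:
  2 Vowel Epenthesis: no change — [vipayko]
  1 Final Vowel Deletion: [vipayko] → [vipayk]
  result: [vipayk]

2 then 1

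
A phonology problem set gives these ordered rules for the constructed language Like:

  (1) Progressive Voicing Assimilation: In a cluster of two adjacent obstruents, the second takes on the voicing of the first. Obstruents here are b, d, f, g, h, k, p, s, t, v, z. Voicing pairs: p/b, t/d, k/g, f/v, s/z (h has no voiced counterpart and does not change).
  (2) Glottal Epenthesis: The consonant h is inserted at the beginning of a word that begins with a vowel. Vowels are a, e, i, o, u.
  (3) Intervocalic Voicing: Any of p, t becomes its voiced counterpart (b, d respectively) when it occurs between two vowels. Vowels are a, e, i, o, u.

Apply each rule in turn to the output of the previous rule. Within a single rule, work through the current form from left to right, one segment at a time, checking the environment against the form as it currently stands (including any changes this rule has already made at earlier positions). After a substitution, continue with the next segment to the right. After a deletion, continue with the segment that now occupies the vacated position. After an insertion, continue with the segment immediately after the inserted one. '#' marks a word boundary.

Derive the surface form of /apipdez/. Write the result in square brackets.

[habiptez]

(1) Progressive Voicing Assimilation: [apipdez] → [apiptez]
(2) Glottal Epenthesis: [apiptez] → [hapiptez]
(3) Intervocalic Voicing: [hapiptez] → [habiptez]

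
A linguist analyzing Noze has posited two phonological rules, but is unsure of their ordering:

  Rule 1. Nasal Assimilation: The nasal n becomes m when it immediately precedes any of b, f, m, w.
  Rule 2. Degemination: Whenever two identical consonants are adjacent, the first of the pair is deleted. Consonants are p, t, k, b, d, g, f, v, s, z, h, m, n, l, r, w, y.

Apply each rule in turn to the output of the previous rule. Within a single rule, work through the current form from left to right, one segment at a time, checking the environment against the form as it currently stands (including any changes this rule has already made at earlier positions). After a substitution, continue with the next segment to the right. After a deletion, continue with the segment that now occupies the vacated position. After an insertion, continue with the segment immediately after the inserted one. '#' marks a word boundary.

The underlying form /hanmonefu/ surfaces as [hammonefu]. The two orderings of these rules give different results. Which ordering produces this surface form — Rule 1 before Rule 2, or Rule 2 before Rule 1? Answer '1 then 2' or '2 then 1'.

2 then 1

Order 1 then 2:
  1 Nasal Assimilation: [hanmonefu] → [hammonefu]
  2 Degemination: [hammonefu] → [hamonefu]
  result: [hamonefu]
Order 2 then 1:
  2 Degemination: no change — [hanmonefu]
  1 Nasal Assimilation: [hanmonefu] → [hammonefu]
  result: [hammonefu]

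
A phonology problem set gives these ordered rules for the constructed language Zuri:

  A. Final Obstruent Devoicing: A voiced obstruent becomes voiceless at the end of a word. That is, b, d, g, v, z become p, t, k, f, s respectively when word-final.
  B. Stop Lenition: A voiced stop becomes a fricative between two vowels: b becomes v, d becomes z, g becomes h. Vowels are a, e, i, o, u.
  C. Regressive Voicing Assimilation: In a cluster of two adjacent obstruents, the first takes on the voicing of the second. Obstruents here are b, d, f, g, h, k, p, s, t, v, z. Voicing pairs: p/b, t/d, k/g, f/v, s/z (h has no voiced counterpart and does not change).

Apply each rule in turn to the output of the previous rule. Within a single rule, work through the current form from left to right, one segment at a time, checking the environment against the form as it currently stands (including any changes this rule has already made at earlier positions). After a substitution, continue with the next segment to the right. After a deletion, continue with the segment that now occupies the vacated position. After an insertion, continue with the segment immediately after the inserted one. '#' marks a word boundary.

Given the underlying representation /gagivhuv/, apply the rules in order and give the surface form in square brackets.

[gahifhuf]

A Final Obstruent Devoicing: [gagivhuv] → [gagivhuf]
B Stop Lenition: [gagivhuf] → [gahivhuf]
C Regressive Voicing Assimilation: [gahivhuf] → [gahifhuf]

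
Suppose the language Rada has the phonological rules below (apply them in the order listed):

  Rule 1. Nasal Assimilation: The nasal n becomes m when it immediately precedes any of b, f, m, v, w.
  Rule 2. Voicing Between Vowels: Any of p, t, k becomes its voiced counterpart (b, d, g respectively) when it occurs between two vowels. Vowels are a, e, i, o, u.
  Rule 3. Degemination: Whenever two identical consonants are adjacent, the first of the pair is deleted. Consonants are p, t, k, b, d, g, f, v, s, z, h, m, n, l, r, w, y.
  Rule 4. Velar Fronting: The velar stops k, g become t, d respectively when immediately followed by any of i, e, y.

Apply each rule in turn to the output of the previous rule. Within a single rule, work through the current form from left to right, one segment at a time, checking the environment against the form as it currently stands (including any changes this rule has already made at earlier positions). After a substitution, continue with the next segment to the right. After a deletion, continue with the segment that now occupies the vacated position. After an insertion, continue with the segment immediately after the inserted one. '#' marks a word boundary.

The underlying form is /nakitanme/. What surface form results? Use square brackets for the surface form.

Rule 1 Nasal Assimilation: [nakitanme] → [nakitamme]
Rule 2 Voicing Between Vowels: [nakitamme] → [nagidamme]
Rule 3 Degemination: [nagidamme] → [nagidame]
Rule 4 Velar Fronting: [nagidame] → [nadidame]

[nadidame]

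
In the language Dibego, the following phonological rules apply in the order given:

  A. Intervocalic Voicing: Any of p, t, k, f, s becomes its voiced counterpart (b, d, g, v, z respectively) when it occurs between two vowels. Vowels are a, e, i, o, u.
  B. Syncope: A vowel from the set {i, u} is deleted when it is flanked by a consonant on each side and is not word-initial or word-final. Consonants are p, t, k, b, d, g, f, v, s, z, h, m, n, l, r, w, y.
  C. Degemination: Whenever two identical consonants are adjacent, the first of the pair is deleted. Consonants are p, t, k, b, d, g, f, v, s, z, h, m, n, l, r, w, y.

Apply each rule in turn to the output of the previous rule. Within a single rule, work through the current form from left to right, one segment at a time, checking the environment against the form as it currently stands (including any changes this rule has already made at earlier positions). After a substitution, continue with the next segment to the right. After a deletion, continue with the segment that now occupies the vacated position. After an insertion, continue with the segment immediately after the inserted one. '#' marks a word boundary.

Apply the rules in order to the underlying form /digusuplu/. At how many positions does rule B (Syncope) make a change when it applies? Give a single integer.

A Intervocalic Voicing: [digusuplu] → [diguzuplu]
B Syncope: [diguzuplu] → [dgzplu]
C Degemination: no change — [dgzplu]
Rule B changed 3 position(s).

3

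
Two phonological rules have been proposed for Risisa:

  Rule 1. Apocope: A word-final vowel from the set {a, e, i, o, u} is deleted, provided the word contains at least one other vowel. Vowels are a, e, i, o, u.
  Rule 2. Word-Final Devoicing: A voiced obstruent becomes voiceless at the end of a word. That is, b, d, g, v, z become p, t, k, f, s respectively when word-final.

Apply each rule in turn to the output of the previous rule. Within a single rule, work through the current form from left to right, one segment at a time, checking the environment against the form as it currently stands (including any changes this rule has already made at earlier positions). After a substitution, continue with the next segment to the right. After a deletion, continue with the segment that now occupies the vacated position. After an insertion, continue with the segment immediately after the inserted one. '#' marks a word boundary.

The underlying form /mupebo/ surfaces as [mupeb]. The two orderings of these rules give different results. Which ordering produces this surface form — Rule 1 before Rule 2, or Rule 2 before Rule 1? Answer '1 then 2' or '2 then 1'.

Order 1 then 2:
  1 Apocope: [mupebo] → [mupeb]
  2 Word-Final Devoicing: [mupeb] → [mupep]
  result: [mupep]
Order 2 then 1:
  2 Word-Final Devoicing: no change — [mupebo]
  1 Apocope: [mupebo] → [mupeb]
  result: [mupeb]

2 then 1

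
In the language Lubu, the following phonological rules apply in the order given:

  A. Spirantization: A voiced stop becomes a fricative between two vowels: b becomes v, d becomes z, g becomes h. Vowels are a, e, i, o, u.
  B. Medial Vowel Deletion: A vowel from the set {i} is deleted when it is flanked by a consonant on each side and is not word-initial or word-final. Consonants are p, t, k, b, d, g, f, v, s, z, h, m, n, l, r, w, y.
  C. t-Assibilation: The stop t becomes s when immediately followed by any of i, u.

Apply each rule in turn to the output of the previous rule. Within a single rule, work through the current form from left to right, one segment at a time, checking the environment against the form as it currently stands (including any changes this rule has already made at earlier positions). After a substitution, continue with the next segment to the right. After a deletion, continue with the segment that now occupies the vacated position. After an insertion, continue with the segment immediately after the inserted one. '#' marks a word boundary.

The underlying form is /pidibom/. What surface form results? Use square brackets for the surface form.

A Spirantization: [pidibom] → [pizivom]
B Medial Vowel Deletion: [pizivom] → [pzvom]
C t-Assibilation: no change — [pzvom]

[pzvom]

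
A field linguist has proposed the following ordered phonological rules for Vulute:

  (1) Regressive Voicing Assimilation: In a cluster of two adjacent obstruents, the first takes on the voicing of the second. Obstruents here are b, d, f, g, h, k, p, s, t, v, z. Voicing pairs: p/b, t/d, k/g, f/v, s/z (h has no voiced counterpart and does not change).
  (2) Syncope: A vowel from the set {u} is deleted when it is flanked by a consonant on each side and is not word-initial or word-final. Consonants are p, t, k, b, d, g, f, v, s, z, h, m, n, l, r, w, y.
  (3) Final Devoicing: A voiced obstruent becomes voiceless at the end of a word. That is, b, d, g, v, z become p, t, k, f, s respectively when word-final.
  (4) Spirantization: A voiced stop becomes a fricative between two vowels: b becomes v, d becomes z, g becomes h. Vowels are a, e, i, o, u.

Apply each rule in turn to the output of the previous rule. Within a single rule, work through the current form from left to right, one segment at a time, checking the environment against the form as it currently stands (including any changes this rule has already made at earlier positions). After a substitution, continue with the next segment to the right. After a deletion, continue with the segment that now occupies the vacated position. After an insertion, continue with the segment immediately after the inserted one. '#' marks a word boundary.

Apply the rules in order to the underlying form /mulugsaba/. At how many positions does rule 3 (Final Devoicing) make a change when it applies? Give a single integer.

0

(1) Regressive Voicing Assimilation: [mulugsaba] → [muluksaba]
(2) Syncope: [muluksaba] → [mlksaba]
(3) Final Devoicing: no change — [mlksaba]
(4) Spirantization: [mlksaba] → [mlksava]
Rule 3 changed 0 position(s).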